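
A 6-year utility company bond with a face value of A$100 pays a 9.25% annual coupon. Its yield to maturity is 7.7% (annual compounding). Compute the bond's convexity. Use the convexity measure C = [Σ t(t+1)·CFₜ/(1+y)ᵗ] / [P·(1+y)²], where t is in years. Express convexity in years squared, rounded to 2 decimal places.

27.52

With y = 0.077:
  t   CF        PV=CF/(1+0.077)^t    t·PV        t(t+1)·PV
  1         9.25         8.5887         8.5887          17.1773
  2         9.25         7.9746        15.9493          47.8478
  3         9.25         7.4045        22.2134          88.8538
  4         9.25         6.8751        27.5004         137.5020
  5         9.25         6.3836        31.9178         191.5069
  6       109.25        70.0047       420.0282       2,940.1976
  Σ                    107.2311       526.1978       3,423.0853
P = 107.2311.
Convexity = Σ t(t+1)·PV / [P·(1+y)²] = 3,423.0853 / (107.2311 × 1.159929) = 27.52107.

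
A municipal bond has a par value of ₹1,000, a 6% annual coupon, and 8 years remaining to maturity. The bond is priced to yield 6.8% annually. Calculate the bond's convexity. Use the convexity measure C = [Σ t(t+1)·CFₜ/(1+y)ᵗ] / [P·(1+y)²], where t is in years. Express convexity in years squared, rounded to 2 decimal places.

48.03

With y = 0.068:
  t   CF        PV=CF/(1+0.068)^t    t·PV        t(t+1)·PV
  1        60.00        56.1798        56.1798         112.3596
  2        60.00        52.6028       105.2056         315.6167
  3        60.00        49.2535       147.7606         591.0425
  4        60.00        46.1176       184.4702         922.3510
  5        60.00        43.1812       215.9061       1,295.4368
  6        60.00        40.4319       242.5912       1,698.1382
  7        60.00        37.8575       265.0028       2,120.0227
  8     1,060.00       626.2328     5,009.8628      45,088.7650
  Σ                    951.8571     6,226.9791      52,143.7325
P = 951.8571.
Convexity = Σ t(t+1)·PV / [P·(1+y)²] = 52,143.7325 / (951.8571 × 1.140624) = 48.02726.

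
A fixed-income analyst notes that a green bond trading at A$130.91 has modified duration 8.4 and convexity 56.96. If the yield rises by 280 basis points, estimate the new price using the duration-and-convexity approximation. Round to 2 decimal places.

A$103.04

Duration effect: -D_mod·Δy = -8.4 × (+0.028) = -0.235200
Convexity effect: ½·C·(Δy)² = 0.5 × 56.96 × (0.028)² = +0.02232832
ΔP/P ≈ -0.235200 + 0.02232832 = -0.21287168
New price ≈ 130.91 × (1 - 0.21287168) = 103.0429683712.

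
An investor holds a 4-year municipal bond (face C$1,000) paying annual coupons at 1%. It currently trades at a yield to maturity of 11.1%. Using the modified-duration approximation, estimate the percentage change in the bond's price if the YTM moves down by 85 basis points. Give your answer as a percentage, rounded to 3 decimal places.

Periodic yield y = 0.111. Modified duration first:
  t   CF        PV=CF/(1+0.111)^t    t·PV
  1        10.00         9.0009         9.0009
  2        10.00         8.1016        16.2032
  3        10.00         7.2922        21.8766
  4     1,010.00       662.9261     2,651.7045
  Σ                    687.3208     2,698.7852
P = 687.3208; D_Mac = 3.92653 yrs; D_mod = 3.92653/(1+0.111) = 3.53423 yrs.
ΔP/P ≈ -D_mod · Δy = -3.53423 × (-0.0085) = +0.030041 = +3.0041%.

+3.004%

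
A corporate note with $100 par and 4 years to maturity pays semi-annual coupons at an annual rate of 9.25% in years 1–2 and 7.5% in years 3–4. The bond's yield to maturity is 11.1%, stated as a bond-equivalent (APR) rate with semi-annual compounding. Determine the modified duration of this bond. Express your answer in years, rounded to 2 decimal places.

Periodic yield y = 0.0555. First find Macaulay duration:
  t   CF        PV=CF/(1+0.0555)^t    t·PV
  1        4.625         4.3818         4.3818
  2        4.625         4.1514         8.3028
  3        4.625         3.9331        11.7994
  4        4.625         3.7263        14.9052
  5        3.750         2.8625        14.3123
  6        3.750         2.7120        16.2717
  7        3.750         2.5694        17.9855
  8      103.750        67.3476       538.7809
  Σ                     91.6840       626.7396
P = 91.6840; Macaulay duration = 626.7396 / 91.6840 = 6.83587 half-year periods = 3.41793 years.
Modified duration = D_Mac / (1 + y) = 3.41793 / 1.0555 = 3.23821 years.

3.24 years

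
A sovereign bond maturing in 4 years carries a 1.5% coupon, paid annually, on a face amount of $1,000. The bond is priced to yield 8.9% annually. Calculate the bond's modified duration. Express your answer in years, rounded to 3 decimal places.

Periodic yield y = 0.089. First find Macaulay duration:
  t   CF        PV=CF/(1+0.089)^t    t·PV
  1        15.00        13.7741        13.7741
  2        15.00        12.6484        25.2968
  3        15.00        11.6147        34.8441
  4     1,015.00       721.6964     2,886.7855
  Σ                    759.7336     2,960.7005
P = 759.7336; Macaulay duration = 2,960.7005 / 759.7336 = 3.89702 years.
Modified duration = D_Mac / (1 + y) = 3.89702 / 1.089 = 3.57854 years.

3.579 years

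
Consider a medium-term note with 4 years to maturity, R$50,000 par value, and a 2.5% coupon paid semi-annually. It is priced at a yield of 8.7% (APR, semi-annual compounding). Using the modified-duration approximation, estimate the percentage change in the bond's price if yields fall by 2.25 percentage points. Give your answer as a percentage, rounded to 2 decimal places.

Periodic yield y = 0.0435. Modified duration first:
  t   CF        PV=CF/(1+0.0435)^t    t·PV
  1       625.00       598.9459       598.9459
  2       625.00       573.9778     1,147.9556
  3       625.00       550.0506     1,650.1519
  4       625.00       527.1209     2,108.4834
  5       625.00       505.1470     2,525.7348
  6       625.00       484.0891     2,904.5346
  7       625.00       463.9090     3,247.3633
  8    50,625.00    36,010.1897   288,081.5175
  Σ                 39,713.4299   302,264.6870
P = 39,713.4299; D_Mac = 7.61115 half-year periods = 3.80557 yrs; D_mod = 3.80557/(1+0.0435) = 3.64693 yrs.
ΔP/P ≈ -D_mod · Δy = -3.64693 × (-0.0225) = +0.082056 = +8.2056%.

+8.21%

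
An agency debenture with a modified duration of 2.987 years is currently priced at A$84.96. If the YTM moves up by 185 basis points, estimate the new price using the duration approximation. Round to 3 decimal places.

A$80.265

Duration approximation: ΔP/P ≈ -D_mod · Δy = -2.987 × (+0.0185) = -0.0552595.
New price ≈ 84.96 × (1 - 0.0552595) = 80.26515288.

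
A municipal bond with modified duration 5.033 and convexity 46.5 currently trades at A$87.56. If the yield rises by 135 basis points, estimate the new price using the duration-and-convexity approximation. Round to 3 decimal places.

A$81.982

Duration effect: -D_mod·Δy = -5.033 × (+0.0135) = -0.0679455
Convexity effect: ½·C·(Δy)² = 0.5 × 46.5 × (0.0135)² = +0.0042373125
ΔP/P ≈ -0.0679455 + 0.0042373125 = -0.0637081875
New price ≈ 87.56 × (1 - 0.0637081875) = 81.9817111025.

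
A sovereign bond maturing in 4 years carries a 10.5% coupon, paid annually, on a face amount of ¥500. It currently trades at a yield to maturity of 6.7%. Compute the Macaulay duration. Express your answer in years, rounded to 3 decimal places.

Periodic yield y = 0.067. Discount each cash flow and weight by its year:
  t   CF        PV=CF/(1+0.067)^t    t·PV
  1        52.50        49.2034        49.2034
  2        52.50        46.1138        92.2275
  3        52.50        43.2181       129.6544
  4       552.50       426.2600     1,705.0401
  Σ                    564.7953     1,976.1254
Price P = Σ PV = 564.7953.
Macaulay duration = Σ(t·PV) / P = 1,976.1254 / 564.7953 = 3.49883 years.

3.499 years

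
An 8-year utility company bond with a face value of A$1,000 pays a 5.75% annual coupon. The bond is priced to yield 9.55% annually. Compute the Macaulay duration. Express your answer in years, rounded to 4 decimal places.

Periodic yield y = 0.0955. Discount each cash flow and weight by its year:
  t   CF        PV=CF/(1+0.0955)^t    t·PV
  1        57.50        52.4874        52.4874
  2        57.50        47.9119        95.8237
  3        57.50        43.7352       131.2055
  4        57.50        39.9226       159.6902
  5        57.50        36.4423       182.2116
  6        57.50        33.2655       199.5928
  7        57.50        30.3656       212.5589
  8     1,057.50       509.7783     4,078.2262
  Σ                    793.9086     5,111.7962
Price P = Σ PV = 793.9086.
Macaulay duration = Σ(t·PV) / P = 5,111.7962 / 793.9086 = 6.43877 years.

6.4388 years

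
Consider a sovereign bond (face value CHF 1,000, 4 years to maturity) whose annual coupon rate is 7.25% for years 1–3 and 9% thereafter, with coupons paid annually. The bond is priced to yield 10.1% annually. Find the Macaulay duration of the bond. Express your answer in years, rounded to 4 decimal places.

3.5970 years

Periodic yield y = 0.101. Discount each cash flow and weight by its year:
  t   CF        PV=CF/(1+0.101)^t    t·PV
  1        72.50        65.8492        65.8492
  2        72.50        59.8086       119.6171
  3        72.50        54.3220       162.9661
  4     1,090.00       741.7836     2,967.1344
  Σ                    921.7634     3,315.5668
Price P = Σ PV = 921.7634.
Macaulay duration = Σ(t·PV) / P = 3,315.5668 / 921.7634 = 3.59698 years.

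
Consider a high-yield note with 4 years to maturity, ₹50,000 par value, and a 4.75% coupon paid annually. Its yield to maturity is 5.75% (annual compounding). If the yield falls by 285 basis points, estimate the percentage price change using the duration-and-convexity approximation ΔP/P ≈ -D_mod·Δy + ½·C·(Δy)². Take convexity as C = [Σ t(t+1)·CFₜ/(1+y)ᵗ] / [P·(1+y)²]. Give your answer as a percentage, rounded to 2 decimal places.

With y = 0.0575:
  t   CF        PV=CF/(1+0.0575)^t    t·PV        t(t+1)·PV
  1     2,375.00     2,245.8629     2,245.8629       4,491.7258
  2     2,375.00     2,123.7474     4,247.4948      12,742.4844
  3     2,375.00     2,008.2718     6,024.8153      24,099.2614
  4    52,375.00    41,879.6007   167,518.4026     837,592.0131
  Σ                 48,257.4827   180,036.5757     878,925.4847
P = 48,257.4827; D_Mac = 3.73075 yrs; D_mod = 3.52790 yrs; C = 16.28646.
Duration effect: -3.52790 × (-0.0285) = +0.100545
Convexity effect: 0.5 × 16.28646 × (-0.0285)² = +0.0066143
ΔP/P ≈ +0.100545 + 0.0066143 = +0.107159 = +10.7159%.

+10.72%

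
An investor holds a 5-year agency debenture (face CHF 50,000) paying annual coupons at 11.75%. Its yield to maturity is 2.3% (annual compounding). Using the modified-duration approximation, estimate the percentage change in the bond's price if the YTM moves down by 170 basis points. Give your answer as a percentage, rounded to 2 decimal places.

Periodic yield y = 0.023. Modified duration first:
  t   CF        PV=CF/(1+0.023)^t    t·PV
  1     5,875.00     5,742.9130     5,742.9130
  2     5,875.00     5,613.7957    11,227.5914
  3     5,875.00     5,487.5813    16,462.7440
  4     5,875.00     5,364.2046    21,456.8185
  5    55,875.00    49,869.9999   249,349.9996
  Σ                 72,078.4946   304,240.0665
P = 72,078.4946; D_Mac = 4.22095 yrs; D_mod = 4.22095/(1+0.023) = 4.12606 yrs.
ΔP/P ≈ -D_mod · Δy = -4.12606 × (-0.017) = +0.070143 = +7.0143%.

+7.01%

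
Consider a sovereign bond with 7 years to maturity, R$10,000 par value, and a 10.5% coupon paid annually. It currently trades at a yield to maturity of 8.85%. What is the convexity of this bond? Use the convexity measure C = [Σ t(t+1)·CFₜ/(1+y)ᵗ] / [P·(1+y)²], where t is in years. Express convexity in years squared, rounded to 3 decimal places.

With y = 0.0885:
  t   CF        PV=CF/(1+0.0885)^t    t·PV        t(t+1)·PV
  1     1,050.00       964.6302       964.6302       1,929.2605
  2     1,050.00       886.2014     1,772.4028       5,317.2084
  3     1,050.00       814.1492     2,442.4476       9,769.7904
  4     1,050.00       747.9552     2,991.8207      14,959.1033
  5     1,050.00       687.1430     3,435.7150      20,614.2903
  6     1,050.00       631.2752     3,787.6509      26,513.5566
  7    11,050.00     6,103.2793    42,722.9551     341,783.6405
  Σ                 10,834.6334    58,117.6223     420,886.8499
P = 10,834.6334.
Convexity = Σ t(t+1)·PV / [P·(1+y)²] = 420,886.8499 / (10,834.6334 × 1.184832) = 32.78644.

32.786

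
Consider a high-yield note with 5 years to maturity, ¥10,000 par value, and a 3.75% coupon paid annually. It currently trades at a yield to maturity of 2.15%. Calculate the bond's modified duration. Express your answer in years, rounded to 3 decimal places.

4.567 years

Periodic yield y = 0.0215. First find Macaulay duration:
  t   CF        PV=CF/(1+0.0215)^t    t·PV
  1       375.00       367.1072       367.1072
  2       375.00       359.3805       718.7610
  3       375.00       351.8165     1,055.4494
  4       375.00       344.4116     1,377.6464
  5    10,375.00     9,328.1657    46,640.8283
  Σ                 10,750.8814    50,159.7924
P = 10,750.8814; Macaulay duration = 50,159.7924 / 10,750.8814 = 4.66564 years.
Modified duration = D_Mac / (1 + y) = 4.66564 / 1.0215 = 4.56744 years.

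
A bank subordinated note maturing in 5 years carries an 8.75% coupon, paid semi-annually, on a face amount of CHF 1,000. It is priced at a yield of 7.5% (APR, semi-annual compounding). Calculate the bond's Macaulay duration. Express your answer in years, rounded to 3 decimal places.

4.179 years

Periodic yield y = 0.0375. Discount each cash flow and weight by its period:
  t   CF        PV=CF/(1+0.0375)^t    t·PV
  1        43.75        42.1687        42.1687
  2        43.75        40.6445        81.2890
  3        43.75        39.1754       117.5263
  4        43.75        37.7594       151.0378
  5        43.75        36.3946       181.9732
  6        43.75        35.0792       210.4751
  7        43.75        33.8113       236.6788
  8        43.75        32.5892       260.7133
  9        43.75        31.4112       282.7012
  10    1,043.75       722.2964     7,222.9637
  Σ                  1,051.3299     8,787.5271
Price P = Σ PV = 1,051.3299.
Macaulay duration = Σ(t·PV) / P = 8,787.5271 / 1,051.3299 = 8.35849 half-year periods.
In years: 8.35849 / 2 = 4.17924 years.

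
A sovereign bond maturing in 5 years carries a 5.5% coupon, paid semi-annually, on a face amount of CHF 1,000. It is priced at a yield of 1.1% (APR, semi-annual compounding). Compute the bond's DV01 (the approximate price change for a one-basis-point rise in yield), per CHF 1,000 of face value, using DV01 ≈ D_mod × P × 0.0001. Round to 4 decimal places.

Periodic yield y = 0.0055.
  t   CF        PV=CF/(1+0.0055)^t    t·PV
  1        27.50        27.3496        27.3496
  2        27.50        27.2000        54.4000
  3        27.50        27.0512        81.1536
  4        27.50        26.9032       107.6129
  5        27.50        26.7561       133.7803
  6        27.50        26.6097       159.6583
  7        27.50        26.4642       185.2491
  8        27.50        26.3194       210.5553
  9        27.50        26.1754       235.5790
  10    1,027.50       972.6601     9,726.6006
  Σ                  1,213.4888    10,921.9386
P = 1,213.4888; D_Mac = 9.00044 half-year periods = 4.50022 yrs; D_mod = 4.47561 yrs.
DV01 ≈ 4.47561 × 1,213.4888 × 0.0001 = 0.543110.

CHF 0.5431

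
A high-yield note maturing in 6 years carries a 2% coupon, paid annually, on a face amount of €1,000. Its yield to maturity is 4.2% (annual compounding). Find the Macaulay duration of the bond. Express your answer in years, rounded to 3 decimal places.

5.692 years

Periodic yield y = 0.042. Discount each cash flow and weight by its year:
  t   CF        PV=CF/(1+0.042)^t    t·PV
  1        20.00        19.1939        19.1939
  2        20.00        18.4202        36.8404
  3        20.00        17.6777        53.0332
  4        20.00        16.9652        67.8608
  5        20.00        16.2814        81.4069
  6     1,020.00       796.8817     4,781.2902
  Σ                    885.4201     5,039.6255
Price P = Σ PV = 885.4201.
Macaulay duration = Σ(t·PV) / P = 5,039.6255 / 885.4201 = 5.69179 years.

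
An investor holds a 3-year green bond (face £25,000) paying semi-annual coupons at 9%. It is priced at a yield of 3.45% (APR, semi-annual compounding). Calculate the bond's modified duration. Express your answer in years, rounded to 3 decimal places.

Periodic yield y = 0.01725. First find Macaulay duration:
  t   CF        PV=CF/(1+0.01725)^t    t·PV
  1     1,125.00     1,105.9228     1,105.9228
  2     1,125.00     1,087.1692     2,174.3383
  3     1,125.00     1,068.7335     3,206.2005
  4     1,125.00     1,050.6105     4,202.4419
  5     1,125.00     1,032.7948     5,163.9738
  6    26,125.00    23,577.0849   141,462.5096
  Σ                 28,922.3157   157,315.3870
P = 28,922.3157; Macaulay duration = 157,315.3870 / 28,922.3157 = 5.43924 half-year periods = 2.71962 years.
Modified duration = D_Mac / (1 + y) = 2.71962 / 1.01725 = 2.67350 years.

2.674 years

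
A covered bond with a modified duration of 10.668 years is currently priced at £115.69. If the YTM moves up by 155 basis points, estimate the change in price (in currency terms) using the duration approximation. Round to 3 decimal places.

Duration approximation: ΔP/P ≈ -D_mod · Δy = -10.668 × (+0.0155) = -0.165354.
ΔP ≈ 115.69 × (-0.165354) = -19.12980426.

-£19.130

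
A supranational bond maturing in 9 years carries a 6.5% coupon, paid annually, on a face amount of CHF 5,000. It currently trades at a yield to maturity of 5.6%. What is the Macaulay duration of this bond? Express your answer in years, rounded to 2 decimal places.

7.15 years

Periodic yield y = 0.056. Discount each cash flow and weight by its year:
  t   CF        PV=CF/(1+0.056)^t    t·PV
  1       325.00       307.7652       307.7652
  2       325.00       291.4443       582.8885
  3       325.00       275.9889       827.9667
  4       325.00       261.3531     1,045.4125
  5       325.00       247.4935     1,237.4674
  6       325.00       234.3688     1,406.2130
  7       325.00       221.9402     1,553.5813
  8       325.00       210.1706     1,681.3650
  9     5,325.00     3,260.9516    29,348.5641
  Σ                  5,311.4761    37,991.2236
Price P = Σ PV = 5,311.4761.
Macaulay duration = Σ(t·PV) / P = 37,991.2236 / 5,311.4761 = 7.15267 years.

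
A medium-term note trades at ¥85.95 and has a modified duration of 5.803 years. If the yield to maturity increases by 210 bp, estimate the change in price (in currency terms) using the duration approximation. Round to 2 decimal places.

-¥10.47

Duration approximation: ΔP/P ≈ -D_mod · Δy = -5.803 × (+0.021) = -0.121863.
ΔP ≈ 85.95 × (-0.121863) = -10.47412485.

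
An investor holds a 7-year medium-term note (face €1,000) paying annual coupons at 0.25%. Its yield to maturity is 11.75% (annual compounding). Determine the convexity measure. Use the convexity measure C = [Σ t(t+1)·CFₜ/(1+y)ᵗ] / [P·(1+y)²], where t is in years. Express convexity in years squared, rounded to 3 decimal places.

With y = 0.1175:
  t   CF        PV=CF/(1+0.1175)^t    t·PV        t(t+1)·PV
  1         2.50         2.2371         2.2371           4.4743
  2         2.50         2.0019         4.0038          12.0115
  3         2.50         1.7914         5.3743          21.4970
  4         2.50         1.6031         6.4122          32.0612
  5         2.50         1.4345         7.1725          43.0352
  6         2.50         1.2837         7.7020          53.9143
  7     1,002.50       460.6294     3,224.4058      25,795.2467
  Σ                    470.9811     3,257.3079      25,962.2402
P = 470.9811.
Convexity = Σ t(t+1)·PV / [P·(1+y)²] = 25,962.2402 / (470.9811 × 1.248806) = 44.14115.

44.141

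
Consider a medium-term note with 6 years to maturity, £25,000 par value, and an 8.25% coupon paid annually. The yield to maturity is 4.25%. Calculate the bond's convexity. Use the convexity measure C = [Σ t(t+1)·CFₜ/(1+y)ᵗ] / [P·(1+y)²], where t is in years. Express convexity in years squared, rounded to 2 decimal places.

30.71

With y = 0.0425:
  t   CF        PV=CF/(1+0.0425)^t    t·PV        t(t+1)·PV
  1     2,062.50     1,978.4173     1,978.4173       3,956.8345
  2     2,062.50     1,897.7624     3,795.5247      11,386.5742
  3     2,062.50     1,820.3956     5,461.1867      21,844.7467
  4     2,062.50     1,746.1828     6,984.7311      34,923.6557
  5     2,062.50     1,674.9955     8,374.9774      50,249.8644
  6    27,062.50    21,081.9865   126,491.9193     885,443.4349
  Σ                 30,199.7400   153,086.7565   1,007,805.1104
P = 30,199.7400.
Convexity = Σ t(t+1)·PV / [P·(1+y)²] = 1,007,805.1104 / (30,199.7400 × 1.086806) = 30.70586.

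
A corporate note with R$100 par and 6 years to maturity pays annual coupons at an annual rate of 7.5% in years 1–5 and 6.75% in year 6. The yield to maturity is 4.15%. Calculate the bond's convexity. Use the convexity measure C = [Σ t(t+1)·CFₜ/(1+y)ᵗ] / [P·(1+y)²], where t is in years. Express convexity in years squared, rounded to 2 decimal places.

With y = 0.0415:
  t   CF        PV=CF/(1+0.0415)^t    t·PV        t(t+1)·PV
  1         7.50         7.2012         7.2012          14.4023
  2         7.50         6.9142        13.8284          41.4853
  3         7.50         6.6387        19.9161          79.6645
  4         7.50         6.3742        25.4967         127.4836
  5         7.50         6.1202        30.6009         183.6057
  6       106.75        83.6397       501.8379       3,512.8656
  Σ                    116.8881       598.8813       3,959.5069
P = 116.8881.
Convexity = Σ t(t+1)·PV / [P·(1+y)²] = 3,959.5069 / (116.8881 × 1.084722) = 31.22858.

31.23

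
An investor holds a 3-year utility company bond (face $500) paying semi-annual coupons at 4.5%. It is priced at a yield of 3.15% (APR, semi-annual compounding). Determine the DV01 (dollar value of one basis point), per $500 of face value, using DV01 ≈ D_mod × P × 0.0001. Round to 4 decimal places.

$0.1453

Periodic yield y = 0.01575.
  t   CF        PV=CF/(1+0.01575)^t    t·PV
  1        11.25        11.0756        11.0756
  2        11.25        10.9038        21.8076
  3        11.25        10.7348        32.2043
  4        11.25        10.5683        42.2732
  5        11.25        10.4044        52.0222
  6       511.25       465.4921     2,792.9527
  Σ                    519.1790     2,952.3356
P = 519.1790; D_Mac = 5.68655 half-year periods = 2.84327 yrs; D_mod = 2.79919 yrs.
DV01 ≈ 2.79919 × 519.1790 × 0.0001 = 0.145328.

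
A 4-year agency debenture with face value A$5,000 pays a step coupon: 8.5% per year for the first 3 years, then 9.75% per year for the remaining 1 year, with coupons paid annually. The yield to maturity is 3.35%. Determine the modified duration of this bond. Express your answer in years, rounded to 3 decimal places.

Periodic yield y = 0.0335. First find Macaulay duration:
  t   CF        PV=CF/(1+0.0335)^t    t·PV
  1       425.00       411.2240       411.2240
  2       425.00       397.8945       795.7891
  3       425.00       384.9971     1,154.9914
  4     5,487.50     4,809.8619    19,239.4477
  Σ                  6,003.9776    21,601.4521
P = 6,003.9776; Macaulay duration = 21,601.4521 / 6,003.9776 = 3.59786 years.
Modified duration = D_Mac / (1 + y) = 3.59786 / 1.0335 = 3.48124 years.

3.481 years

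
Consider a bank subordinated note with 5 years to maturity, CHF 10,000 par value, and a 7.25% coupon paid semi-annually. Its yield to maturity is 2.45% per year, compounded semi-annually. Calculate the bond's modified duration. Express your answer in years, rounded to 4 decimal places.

4.3100 years

Periodic yield y = 0.01225. First find Macaulay duration:
  t   CF        PV=CF/(1+0.01225)^t    t·PV
  1       362.50       358.1131       358.1131
  2       362.50       353.7793       707.5586
  3       362.50       349.4980     1,048.4939
  4       362.50       345.2684     1,381.0737
  5       362.50       341.0901     1,705.4504
  6       362.50       336.9623     2,021.7737
  7       362.50       332.8845     2,330.1912
  8       362.50       328.8560     2,630.8477
  9       362.50       324.8762     2,923.8861
  10   10,362.50     9,174.5905    91,745.9050
  Σ                 12,245.9184   106,853.2935
P = 12,245.9184; Macaulay duration = 106,853.2935 / 12,245.9184 = 8.72563 half-year periods = 4.36281 years.
Modified duration = D_Mac / (1 + y) = 4.36281 / 1.01225 = 4.31001 years.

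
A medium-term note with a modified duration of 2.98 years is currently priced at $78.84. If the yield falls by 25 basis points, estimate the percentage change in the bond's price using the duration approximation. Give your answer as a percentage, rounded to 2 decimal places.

+0.75%

Duration approximation: ΔP/P ≈ -D_mod · Δy = -2.98 × (-0.0025) = +0.007450.
As a percentage: +0.7450%.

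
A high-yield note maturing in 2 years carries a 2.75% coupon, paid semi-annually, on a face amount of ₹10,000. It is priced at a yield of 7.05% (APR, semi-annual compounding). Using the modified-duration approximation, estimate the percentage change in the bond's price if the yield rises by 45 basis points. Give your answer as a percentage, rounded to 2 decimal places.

-0.85%

Periodic yield y = 0.03525. Modified duration first:
  t   CF        PV=CF/(1+0.03525)^t    t·PV
  1       137.50       132.8182       132.8182
  2       137.50       128.2957       256.5915
  3       137.50       123.9273       371.7819
  4    10,137.50     8,825.7152    35,302.8609
  Σ                  9,210.7564    36,064.0525
P = 9,210.7564; D_Mac = 3.91543 half-year periods = 1.95771 yrs; D_mod = 1.95771/(1+0.03525) = 1.89105 yrs.
ΔP/P ≈ -D_mod · Δy = -1.89105 × (+0.0045) = -0.008510 = -0.8510%.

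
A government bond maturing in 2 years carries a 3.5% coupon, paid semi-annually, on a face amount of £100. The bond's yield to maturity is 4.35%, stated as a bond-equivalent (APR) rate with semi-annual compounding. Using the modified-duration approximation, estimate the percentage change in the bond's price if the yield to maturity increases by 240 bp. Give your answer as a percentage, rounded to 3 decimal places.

Periodic yield y = 0.02175. Modified duration first:
  t   CF        PV=CF/(1+0.02175)^t    t·PV
  1         1.75         1.7127         1.7127
  2         1.75         1.6763         3.3526
  3         1.75         1.6406         4.9218
  4       101.75        93.3589       373.4357
  Σ                     98.3886       383.4228
P = 98.3886; D_Mac = 3.89703 half-year periods = 1.94851 yrs; D_mod = 1.94851/(1+0.02175) = 1.90704 yrs.
ΔP/P ≈ -D_mod · Δy = -1.90704 × (+0.024) = -0.045769 = -4.5769%.

-4.577%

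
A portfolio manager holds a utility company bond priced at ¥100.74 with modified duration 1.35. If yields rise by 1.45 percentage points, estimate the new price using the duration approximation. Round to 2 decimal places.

¥98.77

Duration approximation: ΔP/P ≈ -D_mod · Δy = -1.35 × (+0.0145) = -0.019575.
New price ≈ 100.74 × (1 - 0.019575) = 98.7680145.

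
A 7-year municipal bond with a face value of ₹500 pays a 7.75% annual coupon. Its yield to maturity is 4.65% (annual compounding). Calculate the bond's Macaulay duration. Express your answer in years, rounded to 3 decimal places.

5.777 years

Periodic yield y = 0.0465. Discount each cash flow and weight by its year:
  t   CF        PV=CF/(1+0.0465)^t    t·PV
  1        38.75        37.0282        37.0282
  2        38.75        35.3829        70.7658
  3        38.75        33.8107       101.4321
  4        38.75        32.3083       129.2334
  5        38.75        30.8728       154.3638
  6        38.75        29.5010       177.0058
  7       538.75       391.9337     2,743.5362
  Σ                    590.8376     3,413.3653
Price P = Σ PV = 590.8376.
Macaulay duration = Σ(t·PV) / P = 3,413.3653 / 590.8376 = 5.77716 years.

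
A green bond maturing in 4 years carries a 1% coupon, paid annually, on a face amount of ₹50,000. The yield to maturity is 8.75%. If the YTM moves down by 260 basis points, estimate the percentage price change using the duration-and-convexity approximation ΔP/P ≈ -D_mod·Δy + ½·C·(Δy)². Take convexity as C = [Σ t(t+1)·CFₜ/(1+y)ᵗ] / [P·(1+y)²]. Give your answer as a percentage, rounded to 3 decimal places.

+9.954%

With y = 0.0875:
  t   CF        PV=CF/(1+0.0875)^t    t·PV        t(t+1)·PV
  1       500.00       459.7701       459.7701         919.5402
  2       500.00       422.7771       845.5542       2,536.6627
  3       500.00       388.7606     1,166.2817       4,665.1268
  4    50,500.00    36,105.5791   144,422.3166     722,111.5829
  Σ                 37,376.8869   146,893.9226     730,232.9126
P = 37,376.8869; D_Mac = 3.93007 yrs; D_mod = 3.61386 yrs; C = 16.51961.
Duration effect: -3.61386 × (-0.026) = +0.093960
Convexity effect: 0.5 × 16.51961 × (-0.026)² = +0.0055836
ΔP/P ≈ +0.093960 + 0.0055836 = +0.099544 = +9.9544%.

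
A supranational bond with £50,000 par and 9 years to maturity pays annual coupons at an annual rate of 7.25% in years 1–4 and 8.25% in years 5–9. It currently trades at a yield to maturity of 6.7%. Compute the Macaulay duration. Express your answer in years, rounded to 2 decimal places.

Periodic yield y = 0.067. Discount each cash flow and weight by its year:
  t   CF        PV=CF/(1+0.067)^t    t·PV
  1     3,625.00     3,397.3758     3,397.3758
  2     3,625.00     3,184.0448     6,368.0896
  3     3,625.00     2,984.1095     8,952.3284
  4     3,625.00     2,796.7287    11,186.9146
  5     4,125.00     2,982.6470    14,913.2350
  6     4,125.00     2,795.3580    16,772.1480
  7     4,125.00     2,619.8294    18,338.8060
  8     4,125.00     2,455.3228    19,642.5824
  9    54,125.00    30,193.8251   271,744.4256
  Σ                 53,409.2411   371,315.9056
Price P = Σ PV = 53,409.2411.
Macaulay duration = Σ(t·PV) / P = 371,315.9056 / 53,409.2411 = 6.95228 years.

6.95 years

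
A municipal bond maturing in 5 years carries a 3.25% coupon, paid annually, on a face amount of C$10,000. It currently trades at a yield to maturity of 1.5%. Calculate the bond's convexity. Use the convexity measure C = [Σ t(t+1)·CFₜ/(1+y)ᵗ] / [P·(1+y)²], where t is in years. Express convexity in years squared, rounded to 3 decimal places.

26.863

With y = 0.015:
  t   CF        PV=CF/(1+0.015)^t    t·PV        t(t+1)·PV
  1       325.00       320.1970       320.1970         640.3941
  2       325.00       315.4651       630.9301       1,892.7904
  3       325.00       310.8030       932.4091       3,729.6363
  4       325.00       306.2099     1,224.8395       6,124.1975
  5    10,325.00     9,584.2879    47,921.4393     287,528.6358
  Σ                 10,836.9629    51,029.8150     299,915.6541
P = 10,836.9629.
Convexity = Σ t(t+1)·PV / [P·(1+y)²] = 299,915.6541 / (10,836.9629 × 1.030225) = 26.86331.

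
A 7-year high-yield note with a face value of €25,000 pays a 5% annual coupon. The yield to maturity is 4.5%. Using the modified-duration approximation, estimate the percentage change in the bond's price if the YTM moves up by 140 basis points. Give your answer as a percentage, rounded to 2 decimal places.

-8.16%

Periodic yield y = 0.045. Modified duration first:
  t   CF        PV=CF/(1+0.045)^t    t·PV
  1     1,250.00     1,196.1722     1,196.1722
  2     1,250.00     1,144.6624     2,289.3249
  3     1,250.00     1,095.3708     3,286.1123
  4     1,250.00     1,048.2017     4,192.8067
  5     1,250.00     1,003.0638     5,015.3190
  6     1,250.00       959.8697     5,759.2180
  7    26,250.00    19,289.2470   135,024.7291
  Σ                 25,736.5876   156,763.6823
P = 25,736.5876; D_Mac = 6.09108 yrs; D_mod = 6.09108/(1+0.045) = 5.82879 yrs.
ΔP/P ≈ -D_mod · Δy = -5.82879 × (+0.014) = -0.081603 = -8.1603%.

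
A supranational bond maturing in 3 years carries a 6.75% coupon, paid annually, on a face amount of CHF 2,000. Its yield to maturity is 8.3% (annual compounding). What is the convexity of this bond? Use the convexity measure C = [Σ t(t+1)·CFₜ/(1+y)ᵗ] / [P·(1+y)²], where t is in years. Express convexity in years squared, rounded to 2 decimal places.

With y = 0.083:
  t   CF        PV=CF/(1+0.083)^t    t·PV        t(t+1)·PV
  1       135.00       124.6537       124.6537         249.3075
  2       135.00       115.1004       230.2008         690.6024
  3     2,135.00     1,680.7863     5,042.3590      20,169.4361
  Σ                  1,920.5405     5,397.2136      21,109.3460
P = 1,920.5405.
Convexity = Σ t(t+1)·PV / [P·(1+y)²] = 21,109.3460 / (1,920.5405 × 1.172889) = 9.37118.

9.37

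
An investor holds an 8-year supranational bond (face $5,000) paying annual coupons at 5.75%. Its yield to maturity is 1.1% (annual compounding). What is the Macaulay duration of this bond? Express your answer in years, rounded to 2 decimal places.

Periodic yield y = 0.011. Discount each cash flow and weight by its year:
  t   CF        PV=CF/(1+0.011)^t    t·PV
  1       287.50       284.3719       284.3719
  2       287.50       281.2779       562.5557
  3       287.50       278.2175       834.6524
  4       287.50       275.1904     1,100.7615
  5       287.50       272.1962     1,360.9810
  6       287.50       269.2346     1,615.4078
  7       287.50       266.3053     1,864.1369
  8     5,287.50     4,844.4127    38,755.3017
  Σ                  6,771.2064    46,378.1689
Price P = Σ PV = 6,771.2064.
Macaulay duration = Σ(t·PV) / P = 46,378.1689 / 6,771.2064 = 6.84932 years.

6.85 years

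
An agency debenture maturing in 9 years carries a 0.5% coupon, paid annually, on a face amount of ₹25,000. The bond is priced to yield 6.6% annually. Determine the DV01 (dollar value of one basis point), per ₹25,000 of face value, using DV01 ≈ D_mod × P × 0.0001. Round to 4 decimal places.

₹12.2300

Periodic yield y = 0.066.
  t   CF        PV=CF/(1+0.066)^t    t·PV
  1       125.00       117.2608       117.2608
  2       125.00       110.0007       220.0015
  3       125.00       103.1902       309.5706
  4       125.00        96.8013       387.2052
  5       125.00        90.8080       454.0399
  6       125.00        85.1857       511.1143
  7       125.00        79.9116       559.3809
  8       125.00        74.9639       599.7115
  9    25,125.00    14,134.8508   127,213.6571
  Σ                 14,892.9730   130,371.9416
P = 14,892.9730; D_Mac = 8.75392 yrs; D_mod = 8.21194 yrs.
DV01 ≈ 8.21194 × 14,892.9730 × 0.0001 = 12.230013.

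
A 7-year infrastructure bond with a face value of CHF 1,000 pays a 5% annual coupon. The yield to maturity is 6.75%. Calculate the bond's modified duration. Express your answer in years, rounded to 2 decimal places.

5.64 years

Periodic yield y = 0.0675. First find Macaulay duration:
  t   CF        PV=CF/(1+0.0675)^t    t·PV
  1        50.00        46.8384        46.8384
  2        50.00        43.8767        87.7535
  3        50.00        41.1023       123.3070
  4        50.00        38.5033       154.0134
  5        50.00        36.0687       180.3435
  6        50.00        33.7880       202.7281
  7     1,050.00       664.6823     4,652.7761
  Σ                    904.8598     5,447.7599
P = 904.8598; Macaulay duration = 5,447.7599 / 904.8598 = 6.02056 years.
Modified duration = D_Mac / (1 + y) = 6.02056 / 1.0675 = 5.63987 years.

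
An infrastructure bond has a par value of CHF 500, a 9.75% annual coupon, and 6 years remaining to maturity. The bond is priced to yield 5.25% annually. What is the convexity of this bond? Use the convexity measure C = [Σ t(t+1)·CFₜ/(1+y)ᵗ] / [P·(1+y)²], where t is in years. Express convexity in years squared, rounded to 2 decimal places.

With y = 0.0525:
  t   CF        PV=CF/(1+0.0525)^t    t·PV        t(t+1)·PV
  1        48.75        46.3183        46.3183          92.6366
  2        48.75        44.0079        88.0158         264.0473
  3        48.75        41.8127       125.4381         501.7525
  4        48.75        39.7270       158.9082         794.5408
  5        48.75        37.7454       188.7270       1,132.3622
  6       548.75       403.6843     2,422.1061      16,954.7424
  Σ                    613.2957     3,029.5134      19,740.0817
P = 613.2957.
Convexity = Σ t(t+1)·PV / [P·(1+y)²] = 19,740.0817 / (613.2957 × 1.107756) = 29.05593.

29.06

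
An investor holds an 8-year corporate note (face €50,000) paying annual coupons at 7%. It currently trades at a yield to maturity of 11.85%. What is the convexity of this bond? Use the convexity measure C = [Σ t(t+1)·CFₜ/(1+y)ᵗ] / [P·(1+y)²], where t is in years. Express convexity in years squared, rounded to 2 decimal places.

39.97

With y = 0.1185:
  t   CF        PV=CF/(1+0.1185)^t    t·PV        t(t+1)·PV
  1     3,500.00     3,129.1909     3,129.1909       6,258.3818
  2     3,500.00     2,797.6673     5,595.3346      16,786.0038
  3     3,500.00     2,501.2671     7,503.8014      30,015.2058
  4     3,500.00     2,236.2692     8,945.0770      44,725.3849
  5     3,500.00     1,999.3467     9,996.7333      59,980.3999
  6     3,500.00     1,787.5250    10,725.1497      75,076.0481
  7     3,500.00     1,598.1448    11,187.0136      89,496.1087
  8    53,500.00    21,840.6659   174,725.3268   1,572,527.9416
  Σ                 37,890.0768   231,807.6274   1,894,865.4745
P = 37,890.0768.
Convexity = Σ t(t+1)·PV / [P·(1+y)²] = 1,894,865.4745 / (37,890.0768 × 1.251042) = 39.97430.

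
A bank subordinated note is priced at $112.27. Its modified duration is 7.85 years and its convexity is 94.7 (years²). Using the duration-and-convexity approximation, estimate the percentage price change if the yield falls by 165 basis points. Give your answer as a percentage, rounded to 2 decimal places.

Duration effect: -D_mod·Δy = -7.85 × (-0.0165) = +0.129525
Convexity effect: ½·C·(Δy)² = 0.5 × 94.7 × (-0.0165)² = +0.0128910375
ΔP/P ≈ +0.129525 + 0.0128910375 = +0.1424160375
= +14.24160375%.

+14.24%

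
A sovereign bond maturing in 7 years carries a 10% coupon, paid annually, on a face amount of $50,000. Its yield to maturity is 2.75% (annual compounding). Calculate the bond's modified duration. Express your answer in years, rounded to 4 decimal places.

5.5058 years

Periodic yield y = 0.0275. First find Macaulay duration:
  t   CF        PV=CF/(1+0.0275)^t    t·PV
  1     5,000.00     4,866.1800     4,866.1800
  2     5,000.00     4,735.9417     9,471.8833
  3     5,000.00     4,609.1890    13,827.5669
  4     5,000.00     4,485.8287    17,943.3147
  5     5,000.00     4,365.7700    21,828.8500
  6     5,000.00     4,248.9246    25,493.5474
  7    55,000.00    45,487.2703   318,410.8922
  Σ                 72,799.1042   411,842.2345
P = 72,799.1042; Macaulay duration = 411,842.2345 / 72,799.1042 = 5.65724 years.
Modified duration = D_Mac / (1 + y) = 5.65724 / 1.0275 = 5.50583 years.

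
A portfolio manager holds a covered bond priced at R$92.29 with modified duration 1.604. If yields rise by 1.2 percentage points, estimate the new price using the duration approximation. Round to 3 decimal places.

R$90.514

Duration approximation: ΔP/P ≈ -D_mod · Δy = -1.604 × (+0.012) = -0.019248.
New price ≈ 92.29 × (1 - 0.019248) = 90.51360208.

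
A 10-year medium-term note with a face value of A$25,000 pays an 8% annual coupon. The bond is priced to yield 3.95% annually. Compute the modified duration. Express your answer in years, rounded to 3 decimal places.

Periodic yield y = 0.0395. First find Macaulay duration:
  t   CF        PV=CF/(1+0.0395)^t    t·PV
  1     2,000.00     1,924.0019     1,924.0019
  2     2,000.00     1,850.8917     3,701.7834
  3     2,000.00     1,780.5596     5,341.6788
  4     2,000.00     1,712.9000     6,851.6002
  5     2,000.00     1,647.8115     8,239.0575
  6     2,000.00     1,585.1962     9,511.1774
  7     2,000.00     1,524.9603    10,674.7222
  8     2,000.00     1,467.0133    11,736.1063
  9     2,000.00     1,411.2682    12,701.4137
  10   27,000.00    18,328.1583   183,281.5831
  Σ                 33,232.7611   253,963.1245
P = 33,232.7611; Macaulay duration = 253,963.1245 / 33,232.7611 = 7.64195 years.
Modified duration = D_Mac / (1 + y) = 7.64195 / 1.0395 = 7.35156 years.

7.352 years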